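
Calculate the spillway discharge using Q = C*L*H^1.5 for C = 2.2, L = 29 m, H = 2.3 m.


Q = 2.2 * 29 * 2.3^1.5 = 222.5422 m^3/s


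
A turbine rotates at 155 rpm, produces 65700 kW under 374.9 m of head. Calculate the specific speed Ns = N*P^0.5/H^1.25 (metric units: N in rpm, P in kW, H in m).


Ns = 155 * 65700^0.5 / 374.9^1.25 = 24.0835


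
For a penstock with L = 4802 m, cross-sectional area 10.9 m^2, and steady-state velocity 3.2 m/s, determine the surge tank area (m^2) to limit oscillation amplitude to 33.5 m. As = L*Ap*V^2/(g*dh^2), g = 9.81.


As = 4802 * 10.9 * 3.2^2 / (9.81 * 33.5^2) = 48.6844 m^2


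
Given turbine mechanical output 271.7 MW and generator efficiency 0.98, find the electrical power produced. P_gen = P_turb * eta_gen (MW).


P_gen = 271.7 * 0.98 = 266.2660 MW


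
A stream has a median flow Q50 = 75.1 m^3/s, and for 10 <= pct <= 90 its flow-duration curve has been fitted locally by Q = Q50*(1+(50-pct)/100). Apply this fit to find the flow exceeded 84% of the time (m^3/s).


Q = 75.1 * (1 + (50 - 84)/100) = 49.5660 m^3/s


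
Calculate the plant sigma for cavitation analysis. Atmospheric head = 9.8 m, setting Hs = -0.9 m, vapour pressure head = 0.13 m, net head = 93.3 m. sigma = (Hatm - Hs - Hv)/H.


sigma = (9.8 - (-0.9) - 0.13) / 93.3 = 0.1133


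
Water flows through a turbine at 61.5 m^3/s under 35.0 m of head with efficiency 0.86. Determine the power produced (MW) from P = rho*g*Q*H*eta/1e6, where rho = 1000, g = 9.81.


P = 1000 * 9.81 * 61.5 * 35.0 * 0.86 / 1e6 = 18.1598 MW


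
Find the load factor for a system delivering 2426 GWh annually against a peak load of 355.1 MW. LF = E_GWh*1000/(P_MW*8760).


LF = 2426 * 1000 / (355.1 * 8760) = 0.7799


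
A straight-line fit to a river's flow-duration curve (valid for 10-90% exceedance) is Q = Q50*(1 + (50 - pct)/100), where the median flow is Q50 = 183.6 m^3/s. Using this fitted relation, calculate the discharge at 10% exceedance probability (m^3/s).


Q = 183.6 * (1 + (50 - 10)/100) = 257.0400 m^3/s


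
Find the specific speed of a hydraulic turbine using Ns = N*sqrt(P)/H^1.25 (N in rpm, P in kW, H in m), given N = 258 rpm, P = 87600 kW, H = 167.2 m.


Ns = 258 * 87600^0.5 / 167.2^1.25 = 127.0066


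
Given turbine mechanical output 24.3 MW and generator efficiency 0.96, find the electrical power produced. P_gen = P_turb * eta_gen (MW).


P_gen = 24.3 * 0.96 = 23.3280 MW


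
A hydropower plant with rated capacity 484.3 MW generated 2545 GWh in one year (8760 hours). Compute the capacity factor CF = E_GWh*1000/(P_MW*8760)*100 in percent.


CF = 2545 * 1000 / (484.3 * 8760) * 100 = 59.9887 %


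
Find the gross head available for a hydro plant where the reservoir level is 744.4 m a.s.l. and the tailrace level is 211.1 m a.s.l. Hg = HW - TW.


Hg = 744.4 - 211.1 = 533.3000 m


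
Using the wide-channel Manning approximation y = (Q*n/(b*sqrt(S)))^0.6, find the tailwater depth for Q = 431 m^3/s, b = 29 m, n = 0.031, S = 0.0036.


y = (431 * 0.031 / (29 * 0.0036^0.5))^0.6 = 3.3976 m


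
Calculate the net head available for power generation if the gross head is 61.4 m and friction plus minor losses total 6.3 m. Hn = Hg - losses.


Hn = 61.4 - 6.3 = 55.1000 m


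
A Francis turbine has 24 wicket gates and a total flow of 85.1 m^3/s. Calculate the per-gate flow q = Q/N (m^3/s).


q = 85.1 / 24 = 3.5458 m^3/s


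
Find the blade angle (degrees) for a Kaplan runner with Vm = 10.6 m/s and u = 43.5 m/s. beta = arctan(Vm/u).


beta = arctan(10.6 / 43.5) = 13.6948 degrees


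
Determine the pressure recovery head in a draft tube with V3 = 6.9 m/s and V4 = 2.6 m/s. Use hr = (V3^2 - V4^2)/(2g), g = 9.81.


hr = (6.9^2 - 2.6^2) / (2*9.81) = 2.0821 m


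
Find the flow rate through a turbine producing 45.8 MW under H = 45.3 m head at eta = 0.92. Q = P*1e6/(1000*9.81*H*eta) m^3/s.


Q = 45.8 * 1e6 / (1000 * 9.81 * 45.3 * 0.92) = 112.0238 m^3/s


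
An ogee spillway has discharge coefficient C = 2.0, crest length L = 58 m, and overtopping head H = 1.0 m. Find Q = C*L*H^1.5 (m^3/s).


Q = 2.0 * 58 * 1.0^1.5 = 116.0000 m^3/s


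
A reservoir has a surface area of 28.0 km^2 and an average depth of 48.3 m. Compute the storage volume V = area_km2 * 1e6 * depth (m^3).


V = 28.0 * 1e6 * 48.3 = 1.3524e+09 m^3


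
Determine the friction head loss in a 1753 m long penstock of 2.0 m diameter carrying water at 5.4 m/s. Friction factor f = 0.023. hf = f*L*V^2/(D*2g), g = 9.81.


hf = 0.023 * 1753 * 5.4^2 / (2.0 * 2 * 9.81) = 29.9618 m


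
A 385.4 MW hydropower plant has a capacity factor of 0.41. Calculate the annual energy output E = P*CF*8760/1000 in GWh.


E = 385.4 * 0.41 * 8760 / 1000 = 1384.2026 GWh


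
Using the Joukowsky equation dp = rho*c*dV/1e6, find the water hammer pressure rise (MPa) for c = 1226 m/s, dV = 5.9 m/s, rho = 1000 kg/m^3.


dp = 1000 * 1226 * 5.9 / 1e6 = 7.2334 MPa


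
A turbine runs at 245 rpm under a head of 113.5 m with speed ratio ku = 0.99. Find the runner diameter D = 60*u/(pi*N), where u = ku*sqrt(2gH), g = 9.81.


u = 0.99 * sqrt(2*9.81*113.5) = 46.7178 m/s
D = 60 * 46.7178 / (pi * 245) = 3.6418 m


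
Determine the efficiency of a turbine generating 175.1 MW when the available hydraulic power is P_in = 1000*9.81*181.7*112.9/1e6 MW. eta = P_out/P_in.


P_in = 1000 * 9.81 * 181.7 * 112.9 / 1e6 = 201.2417 MW
eta = 175.1 / 201.2417 = 0.8701


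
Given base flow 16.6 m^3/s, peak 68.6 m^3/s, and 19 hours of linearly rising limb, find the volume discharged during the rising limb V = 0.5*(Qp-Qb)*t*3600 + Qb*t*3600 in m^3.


V = 0.5*(68.6 - 16.6)*19*3600 + 16.6*19*3600 = 2.9138e+06 m^3


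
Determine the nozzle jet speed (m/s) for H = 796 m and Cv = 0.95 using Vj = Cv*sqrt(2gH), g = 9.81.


Vj = 0.95 * sqrt(2*9.81*796) = 118.7216 m/s


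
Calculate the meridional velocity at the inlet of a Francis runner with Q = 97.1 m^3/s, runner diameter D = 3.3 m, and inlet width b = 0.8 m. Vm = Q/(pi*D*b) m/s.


Vm = 97.1 / (pi * 3.3 * 0.8) = 11.7075 m/s


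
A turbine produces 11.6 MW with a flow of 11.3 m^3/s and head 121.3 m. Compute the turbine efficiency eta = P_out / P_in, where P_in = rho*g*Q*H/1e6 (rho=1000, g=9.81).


P_in = 1000 * 9.81 * 11.3 * 121.3 / 1e6 = 13.4465 MW
eta = 11.6 / 13.4465 = 0.8627


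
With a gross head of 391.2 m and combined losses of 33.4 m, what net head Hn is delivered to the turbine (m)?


Hn = 391.2 - 33.4 = 357.8000 m


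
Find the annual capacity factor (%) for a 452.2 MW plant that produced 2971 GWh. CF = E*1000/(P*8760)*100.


CF = 2971 * 1000 / (452.2 * 8760) * 100 = 75.0012 %


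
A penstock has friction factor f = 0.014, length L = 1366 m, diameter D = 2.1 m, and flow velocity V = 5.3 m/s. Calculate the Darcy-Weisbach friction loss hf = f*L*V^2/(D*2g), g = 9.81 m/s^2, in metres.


hf = 0.014 * 1366 * 5.3^2 / (2.1 * 2 * 9.81) = 13.0380 m


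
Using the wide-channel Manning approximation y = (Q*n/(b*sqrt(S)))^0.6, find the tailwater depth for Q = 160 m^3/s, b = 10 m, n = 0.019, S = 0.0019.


y = (160 * 0.019 / (10 * 0.0019^0.5))^0.6 = 3.2070 m


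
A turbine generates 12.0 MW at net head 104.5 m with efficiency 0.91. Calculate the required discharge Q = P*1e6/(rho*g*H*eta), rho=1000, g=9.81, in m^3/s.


Q = 12.0 * 1e6 / (1000 * 9.81 * 104.5 * 0.91) = 12.8634 m^3/s


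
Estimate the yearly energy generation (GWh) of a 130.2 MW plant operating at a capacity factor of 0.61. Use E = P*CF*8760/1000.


E = 130.2 * 0.61 * 8760 / 1000 = 695.7367 GWh


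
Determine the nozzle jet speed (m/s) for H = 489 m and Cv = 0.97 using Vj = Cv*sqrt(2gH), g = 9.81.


Vj = 0.97 * sqrt(2*9.81*489) = 95.0114 m/s


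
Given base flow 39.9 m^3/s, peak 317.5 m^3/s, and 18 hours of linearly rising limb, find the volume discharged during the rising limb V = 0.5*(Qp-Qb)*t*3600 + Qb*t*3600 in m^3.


V = 0.5*(317.5 - 39.9)*18*3600 + 39.9*18*3600 = 1.1580e+07 m^3


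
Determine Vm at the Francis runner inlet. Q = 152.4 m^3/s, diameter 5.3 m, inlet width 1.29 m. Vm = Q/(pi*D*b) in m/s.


Vm = 152.4 / (pi * 5.3 * 1.29) = 7.0953 m/s


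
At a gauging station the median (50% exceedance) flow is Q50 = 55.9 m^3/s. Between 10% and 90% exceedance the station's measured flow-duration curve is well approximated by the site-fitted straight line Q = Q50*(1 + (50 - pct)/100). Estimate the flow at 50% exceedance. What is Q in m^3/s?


Q = 55.9 * (1 + (50 - 50)/100) = 55.9000 m^3/s


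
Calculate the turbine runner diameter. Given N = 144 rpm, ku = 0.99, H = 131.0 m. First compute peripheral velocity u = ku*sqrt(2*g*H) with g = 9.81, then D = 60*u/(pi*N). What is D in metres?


u = 0.99 * sqrt(2*9.81*131.0) = 50.1904 m/s
D = 60 * 50.1904 / (pi * 144) = 6.6567 m


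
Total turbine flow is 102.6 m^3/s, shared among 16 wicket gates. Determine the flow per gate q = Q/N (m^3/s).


q = 102.6 / 16 = 6.4125 m^3/s


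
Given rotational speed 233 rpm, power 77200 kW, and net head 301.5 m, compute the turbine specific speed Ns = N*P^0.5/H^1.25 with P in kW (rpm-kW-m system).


Ns = 233 * 77200^0.5 / 301.5^1.25 = 51.5294


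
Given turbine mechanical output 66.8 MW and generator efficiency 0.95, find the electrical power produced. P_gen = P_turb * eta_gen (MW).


P_gen = 66.8 * 0.95 = 63.4600 MW


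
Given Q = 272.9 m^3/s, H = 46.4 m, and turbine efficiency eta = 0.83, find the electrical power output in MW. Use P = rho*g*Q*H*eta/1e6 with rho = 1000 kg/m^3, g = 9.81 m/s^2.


P = 1000 * 9.81 * 272.9 * 46.4 * 0.83 / 1e6 = 103.1024 MW


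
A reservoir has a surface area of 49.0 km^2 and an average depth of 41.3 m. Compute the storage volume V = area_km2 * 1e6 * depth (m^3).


V = 49.0 * 1e6 * 41.3 = 2.0237e+09 m^3


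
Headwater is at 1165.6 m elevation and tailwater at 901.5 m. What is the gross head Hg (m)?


Hg = 1165.6 - 901.5 = 264.1000 m


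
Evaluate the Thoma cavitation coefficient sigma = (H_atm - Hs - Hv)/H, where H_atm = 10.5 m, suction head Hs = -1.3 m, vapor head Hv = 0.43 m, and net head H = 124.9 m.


sigma = (10.5 - (-1.3) - 0.43) / 124.9 = 0.0910


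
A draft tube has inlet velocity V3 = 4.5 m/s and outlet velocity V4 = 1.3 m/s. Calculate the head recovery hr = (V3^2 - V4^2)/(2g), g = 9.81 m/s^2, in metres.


hr = (4.5^2 - 1.3^2) / (2*9.81) = 0.9460 m


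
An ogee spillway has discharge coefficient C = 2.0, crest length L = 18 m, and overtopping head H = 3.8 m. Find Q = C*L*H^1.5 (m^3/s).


Q = 2.0 * 18 * 3.8^1.5 = 266.6723 m^3/s


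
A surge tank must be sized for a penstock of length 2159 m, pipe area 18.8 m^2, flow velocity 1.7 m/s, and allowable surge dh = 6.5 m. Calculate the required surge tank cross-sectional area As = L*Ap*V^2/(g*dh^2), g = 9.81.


As = 2159 * 18.8 * 1.7^2 / (9.81 * 6.5^2) = 283.0171 m^2


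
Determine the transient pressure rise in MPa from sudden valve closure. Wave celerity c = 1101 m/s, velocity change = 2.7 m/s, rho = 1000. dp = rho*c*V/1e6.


dp = 1000 * 1101 * 2.7 / 1e6 = 2.9727 MPa


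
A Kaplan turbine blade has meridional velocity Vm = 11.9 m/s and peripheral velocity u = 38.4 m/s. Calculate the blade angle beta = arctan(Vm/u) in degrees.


beta = arctan(11.9 / 38.4) = 17.2180 degrees


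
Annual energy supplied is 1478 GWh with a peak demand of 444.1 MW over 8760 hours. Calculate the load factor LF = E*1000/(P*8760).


LF = 1478 * 1000 / (444.1 * 8760) = 0.3799


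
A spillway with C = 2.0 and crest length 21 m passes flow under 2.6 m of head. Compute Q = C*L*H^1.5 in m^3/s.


Q = 2.0 * 21 * 2.6^1.5 = 176.0797 m^3/s


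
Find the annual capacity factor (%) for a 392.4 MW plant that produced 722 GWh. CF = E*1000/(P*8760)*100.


CF = 722 * 1000 / (392.4 * 8760) * 100 = 21.0041 %


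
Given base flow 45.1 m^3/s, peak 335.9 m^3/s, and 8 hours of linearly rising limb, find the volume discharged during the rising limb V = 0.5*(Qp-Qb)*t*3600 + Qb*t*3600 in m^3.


V = 0.5*(335.9 - 45.1)*8*3600 + 45.1*8*3600 = 5.4864e+06 m^3


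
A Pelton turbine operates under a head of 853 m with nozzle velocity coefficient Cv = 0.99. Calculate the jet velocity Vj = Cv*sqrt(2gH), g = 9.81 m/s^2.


Vj = 0.99 * sqrt(2*9.81*853) = 128.0735 m/s


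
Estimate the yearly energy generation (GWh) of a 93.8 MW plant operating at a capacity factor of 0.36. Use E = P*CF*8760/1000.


E = 93.8 * 0.36 * 8760 / 1000 = 295.8077 GWh


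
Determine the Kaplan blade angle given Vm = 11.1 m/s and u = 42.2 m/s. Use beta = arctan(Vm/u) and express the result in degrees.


beta = arctan(11.1 / 42.2) = 14.7369 degrees


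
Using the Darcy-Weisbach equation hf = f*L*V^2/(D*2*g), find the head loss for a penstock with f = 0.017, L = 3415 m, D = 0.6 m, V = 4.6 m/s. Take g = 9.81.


hf = 0.017 * 3415 * 4.6^2 / (0.6 * 2 * 9.81) = 104.3530 m


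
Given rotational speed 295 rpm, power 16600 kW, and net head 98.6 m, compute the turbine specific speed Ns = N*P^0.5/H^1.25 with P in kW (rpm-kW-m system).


Ns = 295 * 16600^0.5 / 98.6^1.25 = 122.3291


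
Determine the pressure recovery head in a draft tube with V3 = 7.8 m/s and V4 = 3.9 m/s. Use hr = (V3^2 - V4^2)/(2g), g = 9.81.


hr = (7.8^2 - 3.9^2) / (2*9.81) = 2.3257 m


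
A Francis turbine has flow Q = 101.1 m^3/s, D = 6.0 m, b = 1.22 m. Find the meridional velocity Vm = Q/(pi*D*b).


Vm = 101.1 / (pi * 6.0 * 1.22) = 4.3963 m/s


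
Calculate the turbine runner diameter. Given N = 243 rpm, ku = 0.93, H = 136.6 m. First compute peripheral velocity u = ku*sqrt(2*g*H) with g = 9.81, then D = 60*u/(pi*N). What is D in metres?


u = 0.93 * sqrt(2*9.81*136.6) = 48.1457 m/s
D = 60 * 48.1457 / (pi * 243) = 3.7840 m


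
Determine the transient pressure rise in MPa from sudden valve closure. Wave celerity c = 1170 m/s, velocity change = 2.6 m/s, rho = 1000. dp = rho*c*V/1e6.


dp = 1000 * 1170 * 2.6 / 1e6 = 3.0420 MPa


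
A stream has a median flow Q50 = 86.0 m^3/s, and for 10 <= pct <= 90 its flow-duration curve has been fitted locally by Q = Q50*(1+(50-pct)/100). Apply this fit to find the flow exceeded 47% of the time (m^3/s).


Q = 86.0 * (1 + (50 - 47)/100) = 88.5800 m^3/s


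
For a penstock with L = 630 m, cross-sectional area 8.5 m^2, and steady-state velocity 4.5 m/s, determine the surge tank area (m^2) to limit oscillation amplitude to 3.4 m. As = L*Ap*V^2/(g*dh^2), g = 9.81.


As = 630 * 8.5 * 4.5^2 / (9.81 * 3.4^2) = 956.2196 m^2


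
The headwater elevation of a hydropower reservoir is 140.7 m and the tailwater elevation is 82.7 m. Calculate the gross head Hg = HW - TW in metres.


Hg = 140.7 - 82.7 = 58.0000 m


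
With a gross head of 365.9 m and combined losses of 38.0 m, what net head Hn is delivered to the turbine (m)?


Hn = 365.9 - 38.0 = 327.9000 m


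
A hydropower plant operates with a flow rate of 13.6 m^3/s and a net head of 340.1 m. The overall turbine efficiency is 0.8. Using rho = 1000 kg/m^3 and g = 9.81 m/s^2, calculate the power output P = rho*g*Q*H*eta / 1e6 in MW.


P = 1000 * 9.81 * 13.6 * 340.1 * 0.8 / 1e6 = 36.2998 MW


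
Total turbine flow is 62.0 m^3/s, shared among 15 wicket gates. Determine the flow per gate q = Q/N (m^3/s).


q = 62.0 / 15 = 4.1333 m^3/s


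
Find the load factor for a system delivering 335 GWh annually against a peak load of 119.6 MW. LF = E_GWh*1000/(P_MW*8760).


LF = 335 * 1000 / (119.6 * 8760) = 0.3197


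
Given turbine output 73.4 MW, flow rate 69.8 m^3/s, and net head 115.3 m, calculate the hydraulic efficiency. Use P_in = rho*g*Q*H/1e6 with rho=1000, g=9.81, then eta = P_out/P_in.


P_in = 1000 * 9.81 * 69.8 * 115.3 / 1e6 = 78.9503 MW
eta = 73.4 / 78.9503 = 0.9297


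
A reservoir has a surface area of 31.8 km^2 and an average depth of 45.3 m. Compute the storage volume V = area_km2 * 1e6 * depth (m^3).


V = 31.8 * 1e6 * 45.3 = 1.4405e+09 m^3


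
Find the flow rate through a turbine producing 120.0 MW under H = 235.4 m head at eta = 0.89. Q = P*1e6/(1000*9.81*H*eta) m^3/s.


Q = 120.0 * 1e6 / (1000 * 9.81 * 235.4 * 0.89) = 58.3869 m^3/s


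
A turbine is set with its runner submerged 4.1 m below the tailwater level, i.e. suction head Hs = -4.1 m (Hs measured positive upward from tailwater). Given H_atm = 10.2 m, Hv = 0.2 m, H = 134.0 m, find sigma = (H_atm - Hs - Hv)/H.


sigma = (10.2 - (-4.1) - 0.2) / 134.0 = 0.1052


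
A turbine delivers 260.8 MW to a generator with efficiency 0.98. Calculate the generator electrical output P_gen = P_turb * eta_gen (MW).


P_gen = 260.8 * 0.98 = 255.5840 MW


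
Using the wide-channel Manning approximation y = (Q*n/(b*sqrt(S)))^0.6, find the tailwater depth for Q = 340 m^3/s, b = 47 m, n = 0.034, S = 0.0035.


y = (340 * 0.034 / (47 * 0.0035^0.5))^0.6 = 2.3512 m


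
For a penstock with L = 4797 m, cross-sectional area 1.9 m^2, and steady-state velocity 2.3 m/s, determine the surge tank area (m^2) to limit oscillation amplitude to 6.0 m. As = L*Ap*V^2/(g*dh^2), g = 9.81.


As = 4797 * 1.9 * 2.3^2 / (9.81 * 6.0^2) = 136.5235 m^2


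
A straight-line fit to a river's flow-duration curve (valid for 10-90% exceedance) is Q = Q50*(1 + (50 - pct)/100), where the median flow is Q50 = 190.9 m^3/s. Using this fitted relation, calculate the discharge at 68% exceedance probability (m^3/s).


Q = 190.9 * (1 + (50 - 68)/100) = 156.5380 m^3/s


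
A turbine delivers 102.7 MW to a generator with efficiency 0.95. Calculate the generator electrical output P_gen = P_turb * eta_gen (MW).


P_gen = 102.7 * 0.95 = 97.5650 MW


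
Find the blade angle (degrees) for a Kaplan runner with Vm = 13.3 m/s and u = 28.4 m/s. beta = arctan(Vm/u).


beta = arctan(13.3 / 28.4) = 25.0942 degrees


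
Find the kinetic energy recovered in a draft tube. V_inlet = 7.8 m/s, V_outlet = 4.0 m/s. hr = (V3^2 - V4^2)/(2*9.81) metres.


hr = (7.8^2 - 4.0^2) / (2*9.81) = 2.2854 m


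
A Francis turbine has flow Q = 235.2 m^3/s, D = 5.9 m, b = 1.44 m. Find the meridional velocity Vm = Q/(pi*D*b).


Vm = 235.2 / (pi * 5.9 * 1.44) = 8.8120 m/s


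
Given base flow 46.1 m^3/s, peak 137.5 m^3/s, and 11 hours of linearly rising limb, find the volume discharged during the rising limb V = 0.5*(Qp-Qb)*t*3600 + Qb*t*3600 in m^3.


V = 0.5*(137.5 - 46.1)*11*3600 + 46.1*11*3600 = 3.6353e+06 m^3


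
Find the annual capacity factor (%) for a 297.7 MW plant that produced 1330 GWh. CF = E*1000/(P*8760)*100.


CF = 1330 * 1000 / (297.7 * 8760) * 100 = 50.9998 %


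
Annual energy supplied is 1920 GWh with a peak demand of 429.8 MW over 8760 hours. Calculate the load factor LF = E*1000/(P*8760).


LF = 1920 * 1000 / (429.8 * 8760) = 0.5100


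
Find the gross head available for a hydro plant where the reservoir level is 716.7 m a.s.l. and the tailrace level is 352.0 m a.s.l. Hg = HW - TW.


Hg = 716.7 - 352.0 = 364.7000 m


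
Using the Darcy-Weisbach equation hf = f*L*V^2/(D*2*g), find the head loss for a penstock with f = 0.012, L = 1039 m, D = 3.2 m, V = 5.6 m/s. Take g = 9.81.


hf = 0.012 * 1039 * 5.6^2 / (3.2 * 2 * 9.81) = 6.2276 m


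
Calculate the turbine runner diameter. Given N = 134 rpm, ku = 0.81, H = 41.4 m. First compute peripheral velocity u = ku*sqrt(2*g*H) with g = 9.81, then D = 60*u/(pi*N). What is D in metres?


u = 0.81 * sqrt(2*9.81*41.4) = 23.0853 m/s
D = 60 * 23.0853 / (pi * 134) = 3.2903 m


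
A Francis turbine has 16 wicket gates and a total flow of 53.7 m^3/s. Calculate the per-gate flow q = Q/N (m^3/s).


q = 53.7 / 16 = 3.3563 m^3/s


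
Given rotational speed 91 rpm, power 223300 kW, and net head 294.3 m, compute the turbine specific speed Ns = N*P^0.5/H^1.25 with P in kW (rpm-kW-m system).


Ns = 91 * 223300^0.5 / 294.3^1.25 = 35.2775


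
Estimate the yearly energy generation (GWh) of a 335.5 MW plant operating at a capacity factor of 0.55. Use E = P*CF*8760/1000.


E = 335.5 * 0.55 * 8760 / 1000 = 1616.4390 GWh


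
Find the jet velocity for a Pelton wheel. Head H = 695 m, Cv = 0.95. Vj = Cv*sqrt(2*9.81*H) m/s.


Vj = 0.95 * sqrt(2*9.81*695) = 110.9342 m/s


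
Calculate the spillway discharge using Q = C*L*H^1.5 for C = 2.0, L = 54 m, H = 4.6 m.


Q = 2.0 * 54 * 4.6^1.5 = 1065.5173 m^3/s


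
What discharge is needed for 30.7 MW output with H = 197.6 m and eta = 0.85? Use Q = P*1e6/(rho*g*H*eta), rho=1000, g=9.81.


Q = 30.7 * 1e6 / (1000 * 9.81 * 197.6 * 0.85) = 18.6322 m^3/s


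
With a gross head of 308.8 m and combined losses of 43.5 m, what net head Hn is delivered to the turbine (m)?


Hn = 308.8 - 43.5 = 265.3000 m


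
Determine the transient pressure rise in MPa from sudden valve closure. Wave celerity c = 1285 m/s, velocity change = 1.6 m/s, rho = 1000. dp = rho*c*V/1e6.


dp = 1000 * 1285 * 1.6 / 1e6 = 2.0560 MPa


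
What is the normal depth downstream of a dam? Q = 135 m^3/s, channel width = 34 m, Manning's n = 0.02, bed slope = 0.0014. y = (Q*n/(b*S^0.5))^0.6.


y = (135 * 0.02 / (34 * 0.0014^0.5))^0.6 = 1.5707 m


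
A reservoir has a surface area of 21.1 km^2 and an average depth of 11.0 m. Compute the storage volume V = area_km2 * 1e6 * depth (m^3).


V = 21.1 * 1e6 * 11.0 = 2.3210e+08 m^3


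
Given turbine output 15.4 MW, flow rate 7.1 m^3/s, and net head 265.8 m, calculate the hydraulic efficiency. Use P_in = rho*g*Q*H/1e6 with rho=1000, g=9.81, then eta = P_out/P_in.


P_in = 1000 * 9.81 * 7.1 * 265.8 / 1e6 = 18.5132 MW
eta = 15.4 / 18.5132 = 0.8318


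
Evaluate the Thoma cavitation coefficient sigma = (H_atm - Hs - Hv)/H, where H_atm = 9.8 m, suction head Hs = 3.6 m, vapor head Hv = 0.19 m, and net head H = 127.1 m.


sigma = (9.8 - 3.6 - 0.19) / 127.1 = 0.0473


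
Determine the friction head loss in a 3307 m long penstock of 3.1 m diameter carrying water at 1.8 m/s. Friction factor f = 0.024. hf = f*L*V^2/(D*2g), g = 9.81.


hf = 0.024 * 3307 * 1.8^2 / (3.1 * 2 * 9.81) = 4.2279 m


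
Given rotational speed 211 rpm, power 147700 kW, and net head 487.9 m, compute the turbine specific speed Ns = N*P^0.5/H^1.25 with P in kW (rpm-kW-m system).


Ns = 211 * 147700^0.5 / 487.9^1.25 = 35.3638


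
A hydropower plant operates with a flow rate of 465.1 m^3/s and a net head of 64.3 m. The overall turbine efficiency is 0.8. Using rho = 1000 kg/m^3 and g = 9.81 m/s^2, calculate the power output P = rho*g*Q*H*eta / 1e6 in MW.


P = 1000 * 9.81 * 465.1 * 64.3 * 0.8 / 1e6 = 234.7017 MW


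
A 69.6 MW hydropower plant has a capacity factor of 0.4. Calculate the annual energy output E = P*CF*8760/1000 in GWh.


E = 69.6 * 0.4 * 8760 / 1000 = 243.8784 GWh


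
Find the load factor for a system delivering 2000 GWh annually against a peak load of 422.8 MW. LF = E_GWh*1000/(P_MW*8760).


LF = 2000 * 1000 / (422.8 * 8760) = 0.5400


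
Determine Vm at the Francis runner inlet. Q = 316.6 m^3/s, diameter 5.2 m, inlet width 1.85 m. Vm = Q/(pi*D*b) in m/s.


Vm = 316.6 / (pi * 5.2 * 1.85) = 10.4758 m/s


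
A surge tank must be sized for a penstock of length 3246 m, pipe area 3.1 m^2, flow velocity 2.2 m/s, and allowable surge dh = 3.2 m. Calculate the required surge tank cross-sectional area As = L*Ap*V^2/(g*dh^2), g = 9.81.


As = 3246 * 3.1 * 2.2^2 / (9.81 * 3.2^2) = 484.8268 m^2


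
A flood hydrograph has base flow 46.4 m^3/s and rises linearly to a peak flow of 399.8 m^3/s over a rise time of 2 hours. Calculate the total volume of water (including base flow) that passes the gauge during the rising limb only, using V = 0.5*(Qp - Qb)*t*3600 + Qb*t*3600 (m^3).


V = 0.5*(399.8 - 46.4)*2*3600 + 46.4*2*3600 = 1.6063e+06 m^3


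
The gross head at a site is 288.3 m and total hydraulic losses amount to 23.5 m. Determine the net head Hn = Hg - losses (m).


Hn = 288.3 - 23.5 = 264.8000 m


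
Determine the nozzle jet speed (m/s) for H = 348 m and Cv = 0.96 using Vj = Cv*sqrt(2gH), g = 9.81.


Vj = 0.96 * sqrt(2*9.81*348) = 79.3251 m/s


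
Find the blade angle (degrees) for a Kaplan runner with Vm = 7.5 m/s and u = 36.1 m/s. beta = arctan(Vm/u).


beta = arctan(7.5 / 36.1) = 11.7366 degrees


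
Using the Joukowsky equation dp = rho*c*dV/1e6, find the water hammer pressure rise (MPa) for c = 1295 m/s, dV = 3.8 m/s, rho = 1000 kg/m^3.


dp = 1000 * 1295 * 3.8 / 1e6 = 4.9210 MPa


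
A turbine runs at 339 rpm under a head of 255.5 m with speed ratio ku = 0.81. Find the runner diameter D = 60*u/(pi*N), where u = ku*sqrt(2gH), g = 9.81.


u = 0.81 * sqrt(2*9.81*255.5) = 57.3495 m/s
D = 60 * 57.3495 / (pi * 339) = 3.2310 m


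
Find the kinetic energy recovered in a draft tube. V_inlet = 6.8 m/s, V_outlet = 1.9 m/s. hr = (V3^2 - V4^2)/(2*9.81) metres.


hr = (6.8^2 - 1.9^2) / (2*9.81) = 2.1728 m


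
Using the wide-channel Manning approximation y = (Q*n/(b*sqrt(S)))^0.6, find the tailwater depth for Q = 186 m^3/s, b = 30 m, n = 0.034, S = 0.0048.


y = (186 * 0.034 / (30 * 0.0048^0.5))^0.6 = 1.9496 m


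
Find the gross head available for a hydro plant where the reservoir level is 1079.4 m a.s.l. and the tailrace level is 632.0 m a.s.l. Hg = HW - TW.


Hg = 1079.4 - 632.0 = 447.4000 m


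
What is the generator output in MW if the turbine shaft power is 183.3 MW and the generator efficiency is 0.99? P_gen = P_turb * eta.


P_gen = 183.3 * 0.99 = 181.4670 MW


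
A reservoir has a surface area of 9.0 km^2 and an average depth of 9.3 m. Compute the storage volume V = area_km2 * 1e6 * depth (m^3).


V = 9.0 * 1e6 * 9.3 = 8.3700e+07 m^3


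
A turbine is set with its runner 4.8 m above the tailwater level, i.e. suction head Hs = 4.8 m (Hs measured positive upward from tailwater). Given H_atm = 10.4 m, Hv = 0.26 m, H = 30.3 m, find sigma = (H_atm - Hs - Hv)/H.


sigma = (10.4 - 4.8 - 0.26) / 30.3 = 0.1762


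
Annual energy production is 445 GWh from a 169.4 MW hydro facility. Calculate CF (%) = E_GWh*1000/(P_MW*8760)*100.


CF = 445 * 1000 / (169.4 * 8760) * 100 = 29.9877 %


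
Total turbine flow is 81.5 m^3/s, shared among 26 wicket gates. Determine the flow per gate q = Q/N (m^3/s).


q = 81.5 / 26 = 3.1346 m^3/s


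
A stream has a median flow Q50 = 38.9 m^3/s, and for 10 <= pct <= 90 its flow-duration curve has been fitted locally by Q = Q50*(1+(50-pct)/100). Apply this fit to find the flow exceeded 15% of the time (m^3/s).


Q = 38.9 * (1 + (50 - 15)/100) = 52.5150 m^3/s


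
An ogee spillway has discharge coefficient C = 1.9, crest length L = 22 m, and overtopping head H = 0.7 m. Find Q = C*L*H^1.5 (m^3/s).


Q = 1.9 * 22 * 0.7^1.5 = 24.4807 m^3/s


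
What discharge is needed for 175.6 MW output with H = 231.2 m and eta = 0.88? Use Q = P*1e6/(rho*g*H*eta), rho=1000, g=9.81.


Q = 175.6 * 1e6 / (1000 * 9.81 * 231.2 * 0.88) = 87.9802 m^3/s


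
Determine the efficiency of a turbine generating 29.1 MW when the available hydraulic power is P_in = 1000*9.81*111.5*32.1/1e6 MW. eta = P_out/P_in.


P_in = 1000 * 9.81 * 111.5 * 32.1 / 1e6 = 35.1115 MW
eta = 29.1 / 35.1115 = 0.8288


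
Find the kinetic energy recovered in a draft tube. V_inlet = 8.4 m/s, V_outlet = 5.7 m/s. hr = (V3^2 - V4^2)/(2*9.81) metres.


hr = (8.4^2 - 5.7^2) / (2*9.81) = 1.9404 m


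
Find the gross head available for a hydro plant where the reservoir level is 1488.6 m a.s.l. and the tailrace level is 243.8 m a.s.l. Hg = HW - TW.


Hg = 1488.6 - 243.8 = 1244.8000 m


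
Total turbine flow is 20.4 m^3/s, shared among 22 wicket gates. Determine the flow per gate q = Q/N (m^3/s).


q = 20.4 / 22 = 0.9273 m^3/s


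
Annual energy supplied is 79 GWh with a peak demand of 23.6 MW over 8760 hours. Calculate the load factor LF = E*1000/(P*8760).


LF = 79 * 1000 / (23.6 * 8760) = 0.3821


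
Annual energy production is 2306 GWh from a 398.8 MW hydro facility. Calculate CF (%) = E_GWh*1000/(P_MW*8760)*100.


CF = 2306 * 1000 / (398.8 * 8760) * 100 = 66.0085 %


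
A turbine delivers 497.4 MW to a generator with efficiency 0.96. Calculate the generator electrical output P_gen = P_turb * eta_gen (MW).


P_gen = 497.4 * 0.96 = 477.5040 MW


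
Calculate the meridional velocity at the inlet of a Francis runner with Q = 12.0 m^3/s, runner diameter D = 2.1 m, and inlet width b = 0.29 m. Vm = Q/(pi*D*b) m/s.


Vm = 12.0 / (pi * 2.1 * 0.29) = 6.2721 m/s


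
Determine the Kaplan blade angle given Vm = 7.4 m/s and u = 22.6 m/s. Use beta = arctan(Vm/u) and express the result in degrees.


beta = arctan(7.4 / 22.6) = 18.1302 degrees


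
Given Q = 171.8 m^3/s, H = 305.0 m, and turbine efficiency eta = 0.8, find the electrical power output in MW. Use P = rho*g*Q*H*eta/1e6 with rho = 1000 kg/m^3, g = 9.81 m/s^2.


P = 1000 * 9.81 * 171.8 * 305.0 * 0.8 / 1e6 = 411.2274 MW


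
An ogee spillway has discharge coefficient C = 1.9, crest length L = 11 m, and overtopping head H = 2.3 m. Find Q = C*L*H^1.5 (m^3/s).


Q = 1.9 * 11 * 2.3^1.5 = 72.9018 m^3/s


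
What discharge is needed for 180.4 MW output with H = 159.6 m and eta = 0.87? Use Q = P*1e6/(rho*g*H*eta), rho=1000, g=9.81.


Q = 180.4 * 1e6 / (1000 * 9.81 * 159.6 * 0.87) = 132.4388 m^3/s


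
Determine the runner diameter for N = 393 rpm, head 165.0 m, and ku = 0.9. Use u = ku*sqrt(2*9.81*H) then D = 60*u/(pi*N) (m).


u = 0.9 * sqrt(2*9.81*165.0) = 51.2075 m/s
D = 60 * 51.2075 / (pi * 393) = 2.4885 m


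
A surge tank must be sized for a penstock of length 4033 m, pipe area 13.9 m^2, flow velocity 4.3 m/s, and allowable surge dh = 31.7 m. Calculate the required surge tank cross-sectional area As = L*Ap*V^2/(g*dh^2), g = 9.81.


As = 4033 * 13.9 * 4.3^2 / (9.81 * 31.7^2) = 105.1459 m^2


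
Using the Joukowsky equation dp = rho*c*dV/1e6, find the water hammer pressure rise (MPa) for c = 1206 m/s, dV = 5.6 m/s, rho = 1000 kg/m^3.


dp = 1000 * 1206 * 5.6 / 1e6 = 6.7536 MPa


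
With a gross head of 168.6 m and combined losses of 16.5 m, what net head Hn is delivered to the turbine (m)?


Hn = 168.6 - 16.5 = 152.1000 m


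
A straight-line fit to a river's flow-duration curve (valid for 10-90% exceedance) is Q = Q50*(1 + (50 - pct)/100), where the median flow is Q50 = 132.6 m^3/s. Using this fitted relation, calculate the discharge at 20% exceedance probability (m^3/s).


Q = 132.6 * (1 + (50 - 20)/100) = 172.3800 m^3/s


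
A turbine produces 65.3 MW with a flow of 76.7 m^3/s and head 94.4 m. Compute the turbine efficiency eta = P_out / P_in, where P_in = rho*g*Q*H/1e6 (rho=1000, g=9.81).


P_in = 1000 * 9.81 * 76.7 * 94.4 / 1e6 = 71.0291 MW
eta = 65.3 / 71.0291 = 0.9193


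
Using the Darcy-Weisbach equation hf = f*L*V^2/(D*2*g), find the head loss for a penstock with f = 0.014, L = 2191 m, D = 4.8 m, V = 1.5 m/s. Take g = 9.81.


hf = 0.014 * 2191 * 1.5^2 / (4.8 * 2 * 9.81) = 0.7328 m


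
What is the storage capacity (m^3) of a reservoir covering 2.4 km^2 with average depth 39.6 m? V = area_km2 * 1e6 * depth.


V = 2.4 * 1e6 * 39.6 = 9.5040e+07 m^3


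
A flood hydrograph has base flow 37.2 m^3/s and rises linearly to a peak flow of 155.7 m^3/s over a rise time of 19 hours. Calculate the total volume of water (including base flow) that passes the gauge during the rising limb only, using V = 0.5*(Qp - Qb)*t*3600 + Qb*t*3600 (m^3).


V = 0.5*(155.7 - 37.2)*19*3600 + 37.2*19*3600 = 6.5972e+06 m^3


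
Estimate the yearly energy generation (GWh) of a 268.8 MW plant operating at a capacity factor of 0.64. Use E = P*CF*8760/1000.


E = 268.8 * 0.64 * 8760 / 1000 = 1507.0003 GWh


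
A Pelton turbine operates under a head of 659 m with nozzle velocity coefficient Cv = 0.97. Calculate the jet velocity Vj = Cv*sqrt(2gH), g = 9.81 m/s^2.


Vj = 0.97 * sqrt(2*9.81*659) = 110.2971 m/s


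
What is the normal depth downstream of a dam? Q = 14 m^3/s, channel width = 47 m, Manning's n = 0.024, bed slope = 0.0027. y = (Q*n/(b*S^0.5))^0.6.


y = (14 * 0.024 / (47 * 0.0027^0.5))^0.6 = 0.3042 m


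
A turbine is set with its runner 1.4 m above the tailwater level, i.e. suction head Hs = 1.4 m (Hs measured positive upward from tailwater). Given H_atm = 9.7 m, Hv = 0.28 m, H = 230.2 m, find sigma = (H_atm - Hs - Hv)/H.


sigma = (9.7 - 1.4 - 0.28) / 230.2 = 0.0348


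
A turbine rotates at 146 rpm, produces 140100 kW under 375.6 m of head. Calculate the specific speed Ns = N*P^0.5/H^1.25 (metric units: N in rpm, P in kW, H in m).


Ns = 146 * 140100^0.5 / 375.6^1.25 = 33.0495


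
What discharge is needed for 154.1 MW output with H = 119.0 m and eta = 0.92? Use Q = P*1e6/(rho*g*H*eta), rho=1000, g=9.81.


Q = 154.1 * 1e6 / (1000 * 9.81 * 119.0 * 0.92) = 143.4825 m^3/s


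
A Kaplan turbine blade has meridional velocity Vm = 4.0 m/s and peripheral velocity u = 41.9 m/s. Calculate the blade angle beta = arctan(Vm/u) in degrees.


beta = arctan(4.0 / 41.9) = 5.4532 degrees


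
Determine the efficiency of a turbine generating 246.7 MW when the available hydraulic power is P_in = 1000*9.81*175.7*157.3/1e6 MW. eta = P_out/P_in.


P_in = 1000 * 9.81 * 175.7 * 157.3 / 1e6 = 271.1250 MW
eta = 246.7 / 271.1250 = 0.9099


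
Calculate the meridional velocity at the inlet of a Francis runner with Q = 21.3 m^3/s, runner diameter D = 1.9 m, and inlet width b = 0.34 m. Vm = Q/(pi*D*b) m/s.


Vm = 21.3 / (pi * 1.9 * 0.34) = 10.4954 m/s


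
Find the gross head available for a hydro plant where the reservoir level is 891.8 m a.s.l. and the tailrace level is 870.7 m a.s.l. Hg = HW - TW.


Hg = 891.8 - 870.7 = 21.1000 m


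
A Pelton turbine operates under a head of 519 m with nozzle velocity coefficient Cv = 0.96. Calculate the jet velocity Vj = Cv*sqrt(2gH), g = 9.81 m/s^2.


Vj = 0.96 * sqrt(2*9.81*519) = 96.8734 m/s


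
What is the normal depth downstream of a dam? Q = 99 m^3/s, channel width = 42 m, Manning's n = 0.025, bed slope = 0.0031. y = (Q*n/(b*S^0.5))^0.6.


y = (99 * 0.025 / (42 * 0.0031^0.5))^0.6 = 1.0346 m


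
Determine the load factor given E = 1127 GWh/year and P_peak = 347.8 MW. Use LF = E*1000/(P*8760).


LF = 1127 * 1000 / (347.8 * 8760) = 0.3699


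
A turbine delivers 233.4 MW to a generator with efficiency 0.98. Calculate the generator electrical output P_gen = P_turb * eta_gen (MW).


P_gen = 233.4 * 0.98 = 228.7320 MW


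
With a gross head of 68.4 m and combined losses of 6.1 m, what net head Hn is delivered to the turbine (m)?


Hn = 68.4 - 6.1 = 62.3000 m


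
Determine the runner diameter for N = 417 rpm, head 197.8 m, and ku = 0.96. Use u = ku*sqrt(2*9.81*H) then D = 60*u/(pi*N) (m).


u = 0.96 * sqrt(2*9.81*197.8) = 59.8045 m/s
D = 60 * 59.8045 / (pi * 417) = 2.7390 m


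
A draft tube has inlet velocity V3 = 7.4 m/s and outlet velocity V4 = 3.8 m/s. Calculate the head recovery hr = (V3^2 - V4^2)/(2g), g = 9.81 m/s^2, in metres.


hr = (7.4^2 - 3.8^2) / (2*9.81) = 2.0550 m


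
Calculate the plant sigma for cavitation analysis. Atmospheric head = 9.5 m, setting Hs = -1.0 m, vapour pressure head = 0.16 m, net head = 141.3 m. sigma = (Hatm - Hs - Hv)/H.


sigma = (9.5 - (-1.0) - 0.16) / 141.3 = 0.0732


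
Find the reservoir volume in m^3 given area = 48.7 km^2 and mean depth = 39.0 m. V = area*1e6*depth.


V = 48.7 * 1e6 * 39.0 = 1.8993e+09 m^3


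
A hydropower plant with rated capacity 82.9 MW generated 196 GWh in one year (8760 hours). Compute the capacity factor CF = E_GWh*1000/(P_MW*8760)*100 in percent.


CF = 196 * 1000 / (82.9 * 8760) * 100 = 26.9897 %


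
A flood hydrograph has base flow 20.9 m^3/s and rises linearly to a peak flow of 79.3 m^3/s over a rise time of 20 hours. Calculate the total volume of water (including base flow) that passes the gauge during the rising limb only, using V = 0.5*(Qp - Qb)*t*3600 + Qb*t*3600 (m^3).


V = 0.5*(79.3 - 20.9)*20*3600 + 20.9*20*3600 = 3.6072e+06 m^3


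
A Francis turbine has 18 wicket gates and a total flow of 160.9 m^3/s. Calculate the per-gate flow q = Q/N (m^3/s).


q = 160.9 / 18 = 8.9389 m^3/s


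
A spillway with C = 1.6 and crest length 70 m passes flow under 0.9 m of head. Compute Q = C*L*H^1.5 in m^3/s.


Q = 1.6 * 70 * 0.9^1.5 = 95.6273 m^3/s


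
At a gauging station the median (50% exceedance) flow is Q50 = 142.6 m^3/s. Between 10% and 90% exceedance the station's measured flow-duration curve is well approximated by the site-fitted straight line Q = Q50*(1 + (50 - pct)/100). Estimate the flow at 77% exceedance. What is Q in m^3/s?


Q = 142.6 * (1 + (50 - 77)/100) = 104.0980 m^3/s


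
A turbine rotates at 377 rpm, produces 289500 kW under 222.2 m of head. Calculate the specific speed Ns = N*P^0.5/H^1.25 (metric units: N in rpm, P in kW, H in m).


Ns = 377 * 289500^0.5 / 222.2^1.25 = 236.4480


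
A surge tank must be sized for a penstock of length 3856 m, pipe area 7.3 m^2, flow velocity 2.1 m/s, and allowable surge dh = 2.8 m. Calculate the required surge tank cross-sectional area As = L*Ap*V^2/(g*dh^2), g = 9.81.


As = 3856 * 7.3 * 2.1^2 / (9.81 * 2.8^2) = 1614.0367 m^2


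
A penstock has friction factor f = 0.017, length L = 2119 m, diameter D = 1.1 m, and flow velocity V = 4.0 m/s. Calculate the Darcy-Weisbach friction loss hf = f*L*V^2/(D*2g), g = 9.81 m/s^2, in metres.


hf = 0.017 * 2119 * 4.0^2 / (1.1 * 2 * 9.81) = 26.7060 m


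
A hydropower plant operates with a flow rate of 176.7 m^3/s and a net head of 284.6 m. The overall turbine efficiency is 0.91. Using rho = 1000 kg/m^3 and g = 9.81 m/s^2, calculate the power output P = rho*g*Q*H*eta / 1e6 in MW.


P = 1000 * 9.81 * 176.7 * 284.6 * 0.91 / 1e6 = 448.9333 MW


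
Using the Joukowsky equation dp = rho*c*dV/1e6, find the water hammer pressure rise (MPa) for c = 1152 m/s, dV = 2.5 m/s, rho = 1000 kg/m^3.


dp = 1000 * 1152 * 2.5 / 1e6 = 2.8800 MPa


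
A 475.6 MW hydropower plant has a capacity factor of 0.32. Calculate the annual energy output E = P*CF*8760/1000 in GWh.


E = 475.6 * 0.32 * 8760 / 1000 = 1333.2019 GWh


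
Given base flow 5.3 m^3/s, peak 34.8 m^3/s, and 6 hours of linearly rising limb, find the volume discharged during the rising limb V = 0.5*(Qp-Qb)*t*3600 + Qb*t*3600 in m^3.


V = 0.5*(34.8 - 5.3)*6*3600 + 5.3*6*3600 = 433080.0000 m^3


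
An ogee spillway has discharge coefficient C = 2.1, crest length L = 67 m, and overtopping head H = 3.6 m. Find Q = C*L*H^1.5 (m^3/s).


Q = 2.1 * 67 * 3.6^1.5 = 961.0541 m^3/s


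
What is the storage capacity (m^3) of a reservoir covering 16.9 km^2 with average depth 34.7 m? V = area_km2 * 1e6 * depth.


V = 16.9 * 1e6 * 34.7 = 5.8643e+08 m^3


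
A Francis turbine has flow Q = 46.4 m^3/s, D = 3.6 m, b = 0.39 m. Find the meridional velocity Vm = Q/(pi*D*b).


Vm = 46.4 / (pi * 3.6 * 0.39) = 10.5196 m/s


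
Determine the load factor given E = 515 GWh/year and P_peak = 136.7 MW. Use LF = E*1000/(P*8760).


LF = 515 * 1000 / (136.7 * 8760) = 0.4301


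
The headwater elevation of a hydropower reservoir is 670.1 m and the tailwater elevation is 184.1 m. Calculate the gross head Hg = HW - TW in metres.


Hg = 670.1 - 184.1 = 486.0000 m


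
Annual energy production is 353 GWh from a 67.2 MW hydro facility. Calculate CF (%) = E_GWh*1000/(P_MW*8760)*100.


CF = 353 * 1000 / (67.2 * 8760) * 100 = 59.9655 %


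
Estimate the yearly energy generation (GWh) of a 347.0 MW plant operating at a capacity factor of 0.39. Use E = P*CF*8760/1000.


E = 347.0 * 0.39 * 8760 / 1000 = 1185.4908 GWh


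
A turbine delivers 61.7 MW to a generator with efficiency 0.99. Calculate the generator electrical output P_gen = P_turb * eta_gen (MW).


P_gen = 61.7 * 0.99 = 61.0830 MW
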